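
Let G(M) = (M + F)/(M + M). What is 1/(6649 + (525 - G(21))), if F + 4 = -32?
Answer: 14/100441 ≈ 0.00013939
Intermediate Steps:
F = -36 (F = -4 - 32 = -36)
G(M) = (-36 + M)/(2*M) (G(M) = (M - 36)/(M + M) = (-36 + M)/((2*M)) = (-36 + M)*(1/(2*M)) = (-36 + M)/(2*M))
1/(6649 + (525 - G(21))) = 1/(6649 + (525 - (-36 + 21)/(2*21))) = 1/(6649 + (525 - (-15)/(2*21))) = 1/(6649 + (525 - 1*(-5/14))) = 1/(6649 + (525 + 5/14)) = 1/(6649 + 7355/14) = 1/(100441/14) = 14/100441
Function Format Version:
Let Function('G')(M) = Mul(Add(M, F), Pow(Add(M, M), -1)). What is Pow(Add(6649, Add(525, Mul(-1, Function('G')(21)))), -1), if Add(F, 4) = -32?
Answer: Rational(14, 100441) ≈ 0.00013939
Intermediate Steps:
F = -36 (F = Add(-4, -32) = -36)
Function('G')(M) = Mul(Rational(1, 2), Pow(M, -1), Add(-36, M)) (Function('G')(M) = Mul(Add(M, -36), Pow(Add(M, M), -1)) = Mul(Add(-36, M), Pow(Mul(2, M), -1)) = Mul(Add(-36, M), Mul(Rational(1, 2), Pow(M, -1))) = Mul(Rational(1, 2), Pow(M, -1), Add(-36, M)))
Pow(Add(6649, Add(525, Mul(-1, Function('G')(21)))), -1) = Pow(Add(6649, Add(525, Mul(-1, Mul(Rational(1, 2), Pow(21, -1), Add(-36, 21))))), -1) = Pow(Add(6649, Add(525, Mul(-1, Mul(Rational(1, 2), Rational(1, 21), -15)))), -1) = Pow(Add(6649, Add(525, Mul(-1, Rational(-5, 14)))), -1) = Pow(Add(6649, Add(525, Rational(5, 14))), -1) = Pow(Add(6649, Rational(7355, 14)), -1) = Pow(Rational(100441, 14), -1) = Rational(14, 100441)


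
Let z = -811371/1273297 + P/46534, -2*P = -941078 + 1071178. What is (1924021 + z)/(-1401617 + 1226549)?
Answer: -19000201182983099/1728843260604444 ≈ -10.990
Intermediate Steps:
P = -65050 (P = -(-941078 + 1071178)/2 = -1/2*130100 = -65050)
z = -60292153982/29625801299 (z = -811371/1273297 - 65050/46534 = -811371*1/1273297 - 65050*1/46534 = -811371/1273297 - 32525/23267 = -60292153982/29625801299 ≈ -2.0351)
(1924021 + z)/(-1401617 + 1226549) = (1924021 - 60292153982/29625801299)/(-1401617 + 1226549) = (57000603548949297/29625801299)/(-175068) = (57000603548949297/29625801299)*(-1/175068) = -19000201182983099/1728843260604444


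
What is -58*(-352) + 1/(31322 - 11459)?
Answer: 405523009/19863 ≈ 20416.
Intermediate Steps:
-58*(-352) + 1/(31322 - 11459) = 20416 + 1/19863 = 405523009/19863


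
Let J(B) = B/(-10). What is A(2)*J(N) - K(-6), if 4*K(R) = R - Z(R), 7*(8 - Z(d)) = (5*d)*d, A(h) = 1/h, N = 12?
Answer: -247/70 ≈ -3.5286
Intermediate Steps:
J(B) = -B/10 (J(B) = B*(-⅒) = -B/10)
Z(d) = 8 - 5*d²/7 (Z(d) = 8 - 5*d*d/7 = 8 - 5*d²/7)
K(R) = -2 + R/4 + 5*R²/28 (K(R) = (R - (8 - 5*R²/7))/4 = (R + (-8 + 5*R²/7))/4 = (-8 + R + 5*R²/7)/4 = -2 + R/4 + 5*R²/28)
A(2)*J(N) - K(-6) = (-⅒*12)/2 - (-2 + (¼)*(-6) + (5/28)*(-6)²) = (½)*(-6/5) - (-2 - 3/2 + (5/28)*36) = -⅗ - (-2 - 3/2 + 45/7) = -⅗ - 1*41/14 = -⅗ - 41/14 = -247/70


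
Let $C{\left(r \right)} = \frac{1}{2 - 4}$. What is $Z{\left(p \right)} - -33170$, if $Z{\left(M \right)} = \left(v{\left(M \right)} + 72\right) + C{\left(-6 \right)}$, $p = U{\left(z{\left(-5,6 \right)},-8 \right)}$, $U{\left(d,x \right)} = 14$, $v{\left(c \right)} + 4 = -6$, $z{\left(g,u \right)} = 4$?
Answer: $\frac{66463}{2} \approx 33232.0$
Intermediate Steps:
$C{\left(r \right)} = - \frac{1}{2}$ ($C{\left(r \right)} = \frac{1}{2 - 4} = \frac{1}{-2} = - \frac{1}{2}$)
$v{\left(c \right)} = -10$ ($v{\left(c \right)} = -4 - 6 = -10$)
$p = 14$
$Z{\left(M \right)} = \frac{123}{2}$ ($Z{\left(M \right)} = \left(-10 + 72\right) - \frac{1}{2} = 62 - \frac{1}{2} = \frac{123}{2}$)
$Z{\left(p \right)} - -33170 = \frac{123}{2} - -33170 = \frac{123}{2} + 33170 = \frac{66463}{2}$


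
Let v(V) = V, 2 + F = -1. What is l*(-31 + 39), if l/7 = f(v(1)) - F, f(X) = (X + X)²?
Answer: 392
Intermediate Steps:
F = -3 (F = -2 - 1 = -3)
f(X) = 4*X² (f(X) = (2*X)² = 4*X²)
l = 49 (l = 7*(4*1² - 1*(-3)) = 7*(4*1 + 3) = 7*(4 + 3) = 7*7 = 49)
l*(-31 + 39) = 49*(-31 + 39) = 49*8 = 392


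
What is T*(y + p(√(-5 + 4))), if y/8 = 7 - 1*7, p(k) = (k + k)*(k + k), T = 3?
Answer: -12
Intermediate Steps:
p(k) = 4*k² (p(k) = (2*k)*(2*k) = 4*k²)
y = 0 (y = 8*(7 - 1*7) = 8*(7 - 7) = 8*0 = 0)
T*(y + p(√(-5 + 4))) = 3*(0 + 4*(√(-5 + 4))²) = 3*(0 + 4*(√(-1))²) = 3*(0 + 4*I²) = 3*(0 + 4*(-1)) = 3*(0 - 4) = 3*(-4) = -12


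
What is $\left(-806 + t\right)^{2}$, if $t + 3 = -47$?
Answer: $732736$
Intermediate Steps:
$t = -50$ ($t = -3 - 47 = -50$)
$\left(-806 + t\right)^{2} = \left(-806 - 50\right)^{2} = \left(-856\right)^{2} = 732736$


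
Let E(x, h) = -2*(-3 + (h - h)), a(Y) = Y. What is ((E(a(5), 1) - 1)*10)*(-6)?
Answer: -300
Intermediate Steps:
E(x, h) = 6 (E(x, h) = -2*(-3 + 0) = -2*(-3) = 6)
((E(a(5), 1) - 1)*10)*(-6) = ((6 - 1)*10)*(-6) = (5*10)*(-6) = 50*(-6) = -300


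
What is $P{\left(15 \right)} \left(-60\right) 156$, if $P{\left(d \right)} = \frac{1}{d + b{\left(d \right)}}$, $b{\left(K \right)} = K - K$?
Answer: $-624$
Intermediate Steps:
$b{\left(K \right)} = 0$
$P{\left(d \right)} = \frac{1}{d}$ ($P{\left(d \right)} = \frac{1}{d + 0} = \frac{1}{d}$)
$P{\left(15 \right)} \left(-60\right) 156 = \frac{1}{15} \left(-60\right) 156 = \left(-4\right) 156 = -624$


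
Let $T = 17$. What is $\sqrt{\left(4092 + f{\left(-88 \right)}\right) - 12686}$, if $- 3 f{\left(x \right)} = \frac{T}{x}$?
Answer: $\frac{i \sqrt{149740734}}{132} \approx 92.703 i$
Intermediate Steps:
$f{\left(x \right)} = - \frac{17}{3 x}$ ($f{\left(x \right)} = - \frac{17 \frac{1}{x}}{3} = - \frac{17}{3 x}$)
$\sqrt{\left(4092 + f{\left(-88 \right)}\right) - 12686} = \sqrt{\left(4092 - \frac{17}{3 \left(-88\right)}\right) - 12686} = \sqrt{\left(4092 - - \frac{17}{264}\right) - 12686} = \sqrt{\left(4092 + \frac{17}{264}\right) - 12686} = \sqrt{\frac{1080305}{264} - 12686} = \sqrt{- \frac{2268799}{264}} = \frac{i \sqrt{149740734}}{132}$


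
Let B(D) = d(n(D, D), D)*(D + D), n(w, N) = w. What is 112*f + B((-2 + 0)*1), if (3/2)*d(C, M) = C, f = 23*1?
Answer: 7744/3 ≈ 2581.3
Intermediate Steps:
f = 23
d(C, M) = 2*C/3
B(D) = 4*D**2/3 (B(D) = (2*D/3)*(D + D) = (2*D/3)*(2*D) = 4*D**2/3)
112*f + B((-2 + 0)*1) = 112*23 + 4*((-2 + 0)*1)**2/3 = 2576 + 4*(-2*1)**2/3 = 2576 + (4/3)*(-2)**2 = 2576 + (4/3)*4 = 2576 + 16/3 = 7744/3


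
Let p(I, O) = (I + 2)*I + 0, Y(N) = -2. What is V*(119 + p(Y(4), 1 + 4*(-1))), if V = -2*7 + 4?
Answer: -1190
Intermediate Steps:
p(I, O) = I*(2 + I) (p(I, O) = (2 + I)*I + 0 = I*(2 + I) + 0 = I*(2 + I))
V = -10 (V = -14 + 4 = -10)
V*(119 + p(Y(4), 1 + 4*(-1))) = -10*(119 - 2*(2 - 2)) = -10*(119 - 2*0) = -10*(119 + 0) = -10*119 = -1190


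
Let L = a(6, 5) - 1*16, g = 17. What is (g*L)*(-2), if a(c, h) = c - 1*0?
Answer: 340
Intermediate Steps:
a(c, h) = c (a(c, h) = c + 0 = c)
L = -10 (L = 6 - 1*16 = 6 - 16 = -10)
(g*L)*(-2) = (17*(-10))*(-2) = -170*(-2) = 340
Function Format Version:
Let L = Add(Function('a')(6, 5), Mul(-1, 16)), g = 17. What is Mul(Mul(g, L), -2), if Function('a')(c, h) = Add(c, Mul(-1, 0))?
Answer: 340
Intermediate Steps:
Function('a')(c, h) = c (Function('a')(c, h) = Add(c, 0) = c)
L = -10 (L = Add(6, Mul(-1, 16)) = Add(6, -16) = -10)
Mul(Mul(g, L), -2) = Mul(Mul(17, -10), -2) = Mul(-170, -2) = 340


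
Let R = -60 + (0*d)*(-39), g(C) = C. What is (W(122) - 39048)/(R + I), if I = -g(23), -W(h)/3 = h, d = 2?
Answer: 39414/83 ≈ 474.87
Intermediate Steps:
W(h) = -3*h
I = -23 (I = -1*23 = -23)
R = -60 (R = -60 + (0*2)*(-39) = -60 + 0*(-39) = -60 + 0 = -60)
(W(122) - 39048)/(R + I) = (-3*122 - 39048)/(-60 - 23) = (-366 - 39048)/(-83) = -39414*(-1/83) = 39414/83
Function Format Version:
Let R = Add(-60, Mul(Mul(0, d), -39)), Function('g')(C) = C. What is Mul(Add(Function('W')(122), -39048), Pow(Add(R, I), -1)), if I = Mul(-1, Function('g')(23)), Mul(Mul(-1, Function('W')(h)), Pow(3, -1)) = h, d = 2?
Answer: Rational(39414, 83) ≈ 474.87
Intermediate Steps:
Function('W')(h) = Mul(-3, h)
I = -23 (I = Mul(-1, 23) = -23)
R = -60 (R = Add(-60, Mul(Mul(0, 2), -39)) = Add(-60, Mul(0, -39)) = Add(-60, 0) = -60)
Mul(Add(Function('W')(122), -39048), Pow(Add(R, I), -1)) = Mul(Add(Mul(-3, 122), -39048), Pow(Add(-60, -23), -1)) = Mul(Add(-366, -39048), Pow(-83, -1)) = Mul(-39414, Rational(-1, 83)) = Rational(39414, 83)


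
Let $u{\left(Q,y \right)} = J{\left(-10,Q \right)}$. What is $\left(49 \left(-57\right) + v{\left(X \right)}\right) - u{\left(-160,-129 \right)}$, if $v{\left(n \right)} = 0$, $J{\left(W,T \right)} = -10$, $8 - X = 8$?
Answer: $-2783$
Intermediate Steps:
$X = 0$ ($X = 8 - 8 = 0$)
$u{\left(Q,y \right)} = -10$
$\left(49 \left(-57\right) + v{\left(X \right)}\right) - u{\left(-160,-129 \right)} = \left(49 \left(-57\right) + 0\right) - -10 = \left(-2793 + 0\right) + 10 = -2793 + 10 = -2783$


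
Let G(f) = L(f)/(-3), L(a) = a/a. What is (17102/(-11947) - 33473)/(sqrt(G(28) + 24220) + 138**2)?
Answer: -22848174193356/12997728483103 + 399919033*sqrt(217977)/12997728483103 ≈ -1.7435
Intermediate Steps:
L(a) = 1
G(f) = -1/3 (G(f) = 1/(-3) = 1*(-1/3) = -1/3)
(17102/(-11947) - 33473)/(sqrt(G(28) + 24220) + 138**2) = (17102/(-11947) - 33473)/(sqrt(-1/3 + 24220) + 138**2) = (17102*(-1/11947) - 33473)/(sqrt(72659/3) + 19044) = (-17102/11947 - 33473)/(sqrt(217977)/3 + 19044) = -399919033/(11947*(19044 + sqrt(217977)/3))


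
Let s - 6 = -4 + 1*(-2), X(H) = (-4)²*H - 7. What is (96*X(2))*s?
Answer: 0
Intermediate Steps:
X(H) = -7 + 16*H (X(H) = 16*H - 7 = -7 + 16*H)
s = 0 (s = 6 + (-4 + 1*(-2)) = 6 + (-4 - 2) = 6 - 6 = 0)
(96*X(2))*s = (96*(-7 + 16*2))*0 = (96*(-7 + 32))*0 = (96*25)*0 = 2400*0 = 0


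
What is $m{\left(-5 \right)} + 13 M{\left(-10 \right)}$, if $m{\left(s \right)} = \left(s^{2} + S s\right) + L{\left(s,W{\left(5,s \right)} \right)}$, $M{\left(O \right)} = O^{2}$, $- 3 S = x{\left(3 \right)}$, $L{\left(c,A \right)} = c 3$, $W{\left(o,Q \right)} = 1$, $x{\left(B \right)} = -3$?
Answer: $1305$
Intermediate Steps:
$L{\left(c,A \right)} = 3 c$
$S = 1$ ($S = \left(- \frac{1}{3}\right) \left(-3\right) = 1$)
$m{\left(s \right)} = s^{2} + 4 s$ ($m{\left(s \right)} = \left(s^{2} + 1 s\right) + 3 s = \left(s^{2} + s\right) + 3 s = \left(s + s^{2}\right) + 3 s = s^{2} + 4 s$)
$m{\left(-5 \right)} + 13 M{\left(-10 \right)} = - 5 \left(4 - 5\right) + 13 \left(-10\right)^{2} = \left(-5\right) \left(-1\right) + 13 \cdot 100 = 5 + 1300 = 1305$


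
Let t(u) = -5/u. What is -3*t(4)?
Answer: 15/4 ≈ 3.7500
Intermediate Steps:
-3*t(4) = -(-15)/4 = -3*(-5/4) = 15/4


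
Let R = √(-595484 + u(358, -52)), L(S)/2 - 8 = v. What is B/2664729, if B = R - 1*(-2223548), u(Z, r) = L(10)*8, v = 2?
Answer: 2223548/2664729 + 2*I*√148831/2664729 ≈ 0.83444 + 0.00028955*I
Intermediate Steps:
L(S) = 20 (L(S) = 16 + 2*2 = 16 + 4 = 20)
u(Z, r) = 160 (u(Z, r) = 20*8 = 160)
R = 2*I*√148831 (R = √(-595484 + 160) = √(-595324) = 2*I*√148831 ≈ 771.57*I)
B = 2223548 + 2*I*√148831 (B = 2*I*√148831 - 1*(-2223548) = 2*I*√148831 + 2223548 = 2223548 + 2*I*√148831 ≈ 2.2235e+6 + 771.57*I)
B/2664729 = (2223548 + 2*I*√148831)/2664729 = (2223548 + 2*I*√148831)*(1/2664729) = 2223548/2664729 + 2*I*√148831/2664729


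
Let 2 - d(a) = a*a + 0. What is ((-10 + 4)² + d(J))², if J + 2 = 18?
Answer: 47524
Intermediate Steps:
J = 16 (J = -2 + 18 = 16)
d(a) = 2 - a² (d(a) = 2 - (a*a + 0) = 2 - (a² + 0) = 2 - a²)
((-10 + 4)² + d(J))² = ((-10 + 4)² + (2 - 1*16²))² = ((-6)² + (2 - 1*256))² = (36 + (2 - 256))² = (36 - 254)² = (-218)² = 47524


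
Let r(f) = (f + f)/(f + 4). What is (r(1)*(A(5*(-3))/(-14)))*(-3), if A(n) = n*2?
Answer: -18/7 ≈ -2.5714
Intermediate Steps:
r(f) = 2*f/(4 + f) (r(f) = (2*f)/(4 + f) = 2*f/(4 + f))
A(n) = 2*n
(r(1)*(A(5*(-3))/(-14)))*(-3) = ((2*1/(4 + 1))*((2*(5*(-3)))/(-14)))*(-3) = ((2*1/5)*((2*(-15))*(-1/14)))*(-3) = ((2*1*(1/5))*(-30*(-1/14)))*(-3) = ((2/5)*(15/7))*(-3) = (6/7)*(-3) = -18/7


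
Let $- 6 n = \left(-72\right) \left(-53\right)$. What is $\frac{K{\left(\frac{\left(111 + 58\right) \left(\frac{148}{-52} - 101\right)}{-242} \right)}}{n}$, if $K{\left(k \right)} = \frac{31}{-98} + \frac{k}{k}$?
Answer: $- \frac{67}{62328} \approx -0.001075$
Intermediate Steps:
$K{\left(k \right)} = \frac{67}{98}$ ($K{\left(k \right)} = 31 \left(- \frac{1}{98}\right) + 1 = - \frac{31}{98} + 1 = \frac{67}{98}$)
$n = -636$ ($n = - \frac{\left(-72\right) \left(-53\right)}{6} = \left(- \frac{1}{6}\right) 3816 = -636$)
$\frac{K{\left(\frac{\left(111 + 58\right) \left(\frac{148}{-52} - 101\right)}{-242} \right)}}{n} = \frac{67}{98 \left(-636\right)} = \frac{67}{98} \left(- \frac{1}{636}\right) = - \frac{67}{62328}$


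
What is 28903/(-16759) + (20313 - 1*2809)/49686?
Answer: -571362461/416343837 ≈ -1.3723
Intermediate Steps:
28903/(-16759) + (20313 - 1*2809)/49686 = 28903*(-1/16759) + (20313 - 2809)*(1/49686) = -28903/16759 + 17504*(1/49686) = -28903/16759 + 8752/24843 = -571362461/416343837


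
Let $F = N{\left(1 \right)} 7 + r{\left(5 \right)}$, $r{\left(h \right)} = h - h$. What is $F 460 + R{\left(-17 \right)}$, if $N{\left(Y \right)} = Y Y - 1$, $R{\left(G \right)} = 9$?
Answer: $9$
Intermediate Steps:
$N{\left(Y \right)} = -1 + Y^{2}$ ($N{\left(Y \right)} = Y^{2} - 1 = -1 + Y^{2}$)
$r{\left(h \right)} = 0$
$F = 0$ ($F = \left(-1 + 1^{2}\right) 7 + 0 = \left(-1 + 1\right) 7 + 0 = 0 \cdot 7 + 0 = 0 + 0 = 0$)
$F 460 + R{\left(-17 \right)} = 0 \cdot 460 + 9 = 0 + 9 = 9$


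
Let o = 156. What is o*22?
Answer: 3432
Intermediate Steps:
o*22 = 156*22 = 3432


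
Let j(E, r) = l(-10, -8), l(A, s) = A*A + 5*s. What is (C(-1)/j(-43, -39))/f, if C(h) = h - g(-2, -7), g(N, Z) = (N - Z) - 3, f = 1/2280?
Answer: -114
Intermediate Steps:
f = 1/2280 ≈ 0.00043860
g(N, Z) = -3 + N - Z
l(A, s) = A² + 5*s
C(h) = -2 + h (C(h) = h - (-3 - 2 - 1*(-7)) = h - (-3 - 2 + 7) = h - 1*2 = h - 2 = -2 + h)
j(E, r) = 60 (j(E, r) = (-10)² + 5*(-8) = 100 - 40 = 60)
(C(-1)/j(-43, -39))/f = ((-2 - 1)/60)/(1/2280) = -3*1/60*2280 = -1/20*2280 = -114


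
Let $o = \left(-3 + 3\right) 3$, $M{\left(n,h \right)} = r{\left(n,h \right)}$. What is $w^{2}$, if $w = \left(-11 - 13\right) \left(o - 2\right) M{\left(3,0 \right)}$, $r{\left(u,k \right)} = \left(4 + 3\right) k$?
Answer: $0$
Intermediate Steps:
$r{\left(u,k \right)} = 7 k$
$M{\left(n,h \right)} = 7 h$
$o = 0$ ($o = 0 \cdot 3 = 0$)
$w = 0$ ($w = \left(-11 - 13\right) \left(0 - 2\right) 7 \cdot 0 = \left(-11 - 13\right) \left(\left(-2\right) 0\right) = \left(-24\right) 0 = 0$)
$w^{2} = 0^{2} = 0$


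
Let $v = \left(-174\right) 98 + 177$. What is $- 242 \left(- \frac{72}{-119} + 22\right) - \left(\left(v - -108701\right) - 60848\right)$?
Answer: $- \frac{4337362}{119} \approx -36448.0$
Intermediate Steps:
$v = -16875$ ($v = -17052 + 177 = -16875$)
$- 242 \left(- \frac{72}{-119} + 22\right) - \left(\left(v - -108701\right) - 60848\right) = - 242 \left(- \frac{72}{-119} + 22\right) - \left(\left(-16875 - -108701\right) - 60848\right) = - 242 \left(\left(-72\right) \left(- \frac{1}{119}\right) + 22\right) - \left(\left(-16875 + 108701\right) - 60848\right) = - 242 \left(\frac{72}{119} + 22\right) - \left(91826 - 60848\right) = \left(-242\right) \frac{2690}{119} - 30978 = - \frac{650980}{119} - 30978 = - \frac{4337362}{119}$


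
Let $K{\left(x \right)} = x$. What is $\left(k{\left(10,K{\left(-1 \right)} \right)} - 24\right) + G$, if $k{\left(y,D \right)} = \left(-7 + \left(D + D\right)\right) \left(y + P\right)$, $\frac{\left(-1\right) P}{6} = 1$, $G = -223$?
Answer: $-283$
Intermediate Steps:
$P = -6$ ($P = \left(-6\right) 1 = -6$)
$k{\left(y,D \right)} = \left(-7 + 2 D\right) \left(-6 + y\right)$ ($k{\left(y,D \right)} = \left(-7 + \left(D + D\right)\right) \left(y - 6\right) = \left(-7 + 2 D\right) \left(-6 + y\right)$)
$\left(k{\left(10,K{\left(-1 \right)} \right)} - 24\right) + G = \left(\left(42 - -12 - 70 + 2 \left(-1\right) 10\right) - 24\right) - 223 = \left(\left(42 + 12 - 70 - 20\right) - 24\right) - 223 = \left(-36 - 24\right) - 223 = -60 - 223 = -283$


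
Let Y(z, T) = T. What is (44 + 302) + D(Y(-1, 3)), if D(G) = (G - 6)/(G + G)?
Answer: 691/2 ≈ 345.50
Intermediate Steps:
D(G) = (-6 + G)/(2*G) (D(G) = (-6 + G)/((2*G)) = (-6 + G)*(1/(2*G)) = (-6 + G)/(2*G))
(44 + 302) + D(Y(-1, 3)) = (44 + 302) + (1/2)*(-6 + 3)/3 = 346 + (1/2)*(1/3)*(-3) = 346 - 1/2 = 691/2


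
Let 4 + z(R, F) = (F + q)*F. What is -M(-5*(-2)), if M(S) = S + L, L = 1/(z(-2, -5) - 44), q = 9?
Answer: -679/68 ≈ -9.9853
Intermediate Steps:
z(R, F) = -4 + F*(9 + F) (z(R, F) = -4 + (F + 9)*F = -4 + (9 + F)*F = -4 + F*(9 + F))
L = -1/68 (L = 1/((-4 + (-5)² + 9*(-5)) - 44) = 1/((-4 + 25 - 45) - 44) = 1/(-24 - 44) = 1/(-68) = -1/68 ≈ -0.014706)
M(S) = -1/68 + S (M(S) = S - 1/68 = -1/68 + S)
-M(-5*(-2)) = -(-1/68 - 5*(-2)) = -(-1/68 + 10) = -1*679/68 = -679/68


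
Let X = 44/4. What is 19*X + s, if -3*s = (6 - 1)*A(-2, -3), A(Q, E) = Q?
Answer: 637/3 ≈ 212.33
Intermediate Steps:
X = 11 (X = 44*(1/4) = 11)
s = 10/3 (s = -(6 - 1)*(-2)/3 = -5*(-2)/3 = -1/3*(-10) = 10/3 ≈ 3.3333)
19*X + s = 19*11 + 10/3 = 209 + 10/3 = 637/3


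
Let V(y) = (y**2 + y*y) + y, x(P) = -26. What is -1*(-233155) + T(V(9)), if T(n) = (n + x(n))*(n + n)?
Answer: 282745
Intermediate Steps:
V(y) = y + 2*y**2 (V(y) = (y**2 + y**2) + y = 2*y**2 + y = y + 2*y**2)
T(n) = 2*n*(-26 + n) (T(n) = (n - 26)*(n + n) = (-26 + n)*(2*n) = 2*n*(-26 + n))
-1*(-233155) + T(V(9)) = -1*(-233155) + 2*(9*(1 + 2*9))*(-26 + 9*(1 + 2*9)) = 233155 + 2*(9*(1 + 18))*(-26 + 9*(1 + 18)) = 233155 + 2*(9*19)*(-26 + 9*19) = 233155 + 2*171*(-26 + 171) = 233155 + 2*171*145 = 233155 + 49590 = 282745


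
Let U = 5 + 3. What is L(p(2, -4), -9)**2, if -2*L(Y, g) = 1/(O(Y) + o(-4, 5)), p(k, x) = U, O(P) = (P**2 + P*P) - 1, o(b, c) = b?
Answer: 1/60516 ≈ 1.6525e-5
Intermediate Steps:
U = 8
O(P) = -1 + 2*P**2 (O(P) = (P**2 + P**2) - 1 = 2*P**2 - 1 = -1 + 2*P**2)
p(k, x) = 8
L(Y, g) = -1/(2*(-5 + 2*Y**2)) (L(Y, g) = -1/(2*((-1 + 2*Y**2) - 4)) = -1/(2*(-5 + 2*Y**2)))
L(p(2, -4), -9)**2 = (-1/(-10 + 4*8**2))**2 = (-1/(-10 + 4*64))**2 = (-1/(-10 + 256))**2 = (-1/246)**2 = 1/60516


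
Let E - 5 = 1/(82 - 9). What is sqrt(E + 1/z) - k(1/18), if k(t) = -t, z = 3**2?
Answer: 1/18 + sqrt(245791)/219 ≈ 2.3194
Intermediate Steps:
z = 9
E = 366/73 (E = 5 + 1/(82 - 9) = 5 + 1/73 = 366/73 ≈ 5.0137)
sqrt(E + 1/z) - k(1/18) = sqrt(366/73 + 1/9) - (-1)/18 = sqrt(3367/657) - 1*(-1/18) = sqrt(245791)/219 + 1/18 = 1/18 + sqrt(245791)/219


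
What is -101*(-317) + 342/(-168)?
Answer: 896419/28 ≈ 32015.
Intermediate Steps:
-101*(-317) + 342/(-168) = 32017 + 342*(-1/168) = 32017 - 57/28 = 896419/28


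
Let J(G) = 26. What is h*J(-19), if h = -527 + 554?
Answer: 702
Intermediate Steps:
h = 27
h*J(-19) = 27*26 = 702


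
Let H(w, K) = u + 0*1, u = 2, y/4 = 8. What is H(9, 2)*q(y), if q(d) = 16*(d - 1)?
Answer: 992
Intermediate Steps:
y = 32 (y = 4*8 = 32)
H(w, K) = 2 (H(w, K) = 2 + 0*1 = 2 + 0 = 2)
q(d) = -16 + 16*d (q(d) = 16*(-1 + d) = -16 + 16*d)
H(9, 2)*q(y) = 2*(-16 + 16*32) = 2*(-16 + 512) = 2*496 = 992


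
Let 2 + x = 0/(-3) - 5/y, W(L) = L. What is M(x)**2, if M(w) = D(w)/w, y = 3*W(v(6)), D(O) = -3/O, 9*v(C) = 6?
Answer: 16/729 ≈ 0.021948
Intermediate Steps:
v(C) = 2/3 (v(C) = (1/9)*6 = 2/3)
y = 2 (y = 3*(2/3) = 2)
x = -9/2 (x = -2 + (0/(-3) - 5/2) = -2 + (0*(-1/3) - 5*1/2) = -2 + (0 - 5/2) = -2 - 5/2 = -9/2 ≈ -4.5000)
M(w) = -3/w**2 (M(w) = (-3/w)/w = -3/w**2)
M(x)**2 = (-3/(-9/2)**2)**2 = (-3*4/81)**2 = (-4/27)**2 = 16/729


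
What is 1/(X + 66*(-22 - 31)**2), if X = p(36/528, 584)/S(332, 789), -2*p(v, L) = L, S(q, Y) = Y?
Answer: 789/146275574 ≈ 5.3939e-6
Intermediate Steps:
p(v, L) = -L/2
X = -292/789 (X = -1/2*584/789 = -292*1/789 = -292/789 ≈ -0.37009)
1/(X + 66*(-22 - 31)**2) = 1/(-292/789 + 66*(-22 - 31)**2) = 1/(-292/789 + 66*(-53)**2) = 1/(-292/789 + 66*2809) = 1/(-292/789 + 185394) = 1/(146275574/789) = 789/146275574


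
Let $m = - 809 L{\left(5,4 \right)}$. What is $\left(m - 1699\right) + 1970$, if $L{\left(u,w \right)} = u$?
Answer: $-3774$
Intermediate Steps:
$m = -4045$ ($m = \left(-809\right) 5 = -4045$)
$\left(m - 1699\right) + 1970 = \left(-4045 - 1699\right) + 1970 = -5744 + 1970 = -3774$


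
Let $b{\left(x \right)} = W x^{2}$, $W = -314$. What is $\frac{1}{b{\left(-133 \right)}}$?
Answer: $- \frac{1}{5554346} \approx -1.8004 \cdot 10^{-7}$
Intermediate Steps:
$b{\left(x \right)} = - 314 x^{2}$
$\frac{1}{b{\left(-133 \right)}} = \frac{1}{\left(-314\right) \left(-133\right)^{2}} = \frac{1}{\left(-314\right) 17689} = \frac{1}{-5554346} = - \frac{1}{5554346}$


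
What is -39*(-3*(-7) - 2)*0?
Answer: 0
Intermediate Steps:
-39*(-3*(-7) - 2)*0 = -39*(21 - 2)*0 = -741*0 = -39*0 = 0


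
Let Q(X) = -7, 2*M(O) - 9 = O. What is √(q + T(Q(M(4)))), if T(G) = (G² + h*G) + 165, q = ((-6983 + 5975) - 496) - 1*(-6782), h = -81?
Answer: √6059 ≈ 77.840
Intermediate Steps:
M(O) = 9/2 + O/2
q = 5278 (q = (-1008 - 496) + 6782 = -1504 + 6782 = 5278)
T(G) = 165 + G² - 81*G (T(G) = (G² - 81*G) + 165 = 165 + G² - 81*G)
√(q + T(Q(M(4)))) = √(5278 + (165 + (-7)² - 81*(-7))) = √(5278 + (165 + 49 + 567)) = √(5278 + 781) = √6059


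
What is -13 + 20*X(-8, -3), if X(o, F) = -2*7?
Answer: -293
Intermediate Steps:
X(o, F) = -14
-13 + 20*X(-8, -3) = -13 + 20*(-14) = -13 - 280 = -293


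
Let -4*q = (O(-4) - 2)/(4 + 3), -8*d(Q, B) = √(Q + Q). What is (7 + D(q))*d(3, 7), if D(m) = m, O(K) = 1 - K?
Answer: -193*√6/224 ≈ -2.1105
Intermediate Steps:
d(Q, B) = -√2*√Q/8 (d(Q, B) = -√(Q + Q)/8 = -√2*√Q/8)
q = -3/28 (q = -((1 - 1*(-4)) - 2)/(4*(4 + 3)) = -((1 + 4) - 2)/(4*7) = -(5 - 2)/(4*7) = -3/(4*7) = -¼*3/7 = -3/28 ≈ -0.10714)
(7 + D(q))*d(3, 7) = (7 - 3/28)*(-√2*√3/8) = 193*(-√6/8)/28 = -193*√6/224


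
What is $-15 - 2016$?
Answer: $-2031$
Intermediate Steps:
$-15 - 2016 = -2031$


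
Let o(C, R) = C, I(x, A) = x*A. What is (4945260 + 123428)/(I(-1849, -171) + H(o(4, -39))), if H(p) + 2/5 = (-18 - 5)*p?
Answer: 25343440/1580433 ≈ 16.036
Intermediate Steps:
I(x, A) = A*x
H(p) = -⅖ - 23*p (H(p) = -⅖ + (-18 - 5)*p = -⅖ - 23*p)
(4945260 + 123428)/(I(-1849, -171) + H(o(4, -39))) = (4945260 + 123428)/(-171*(-1849) + (-⅖ - 23*4)) = 5068688/(316179 + (-⅖ - 92)) = 5068688/(316179 - 462/5) = 5068688/(1580433/5) = 5068688*(5/1580433) = 25343440/1580433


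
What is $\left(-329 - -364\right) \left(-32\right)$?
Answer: $-1120$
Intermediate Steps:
$\left(-329 - -364\right) \left(-32\right) = \left(-329 + 364\right) \left(-32\right) = 35 \left(-32\right) = -1120$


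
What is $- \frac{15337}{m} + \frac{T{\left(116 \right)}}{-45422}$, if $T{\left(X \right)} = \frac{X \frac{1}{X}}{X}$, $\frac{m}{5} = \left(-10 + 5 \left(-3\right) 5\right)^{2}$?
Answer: $- \frac{80809952949}{190340891000} \approx -0.42455$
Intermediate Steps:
$m = 36125$ ($m = 5 \left(-10 + 5 \left(-3\right) 5\right)^{2} = 5 \left(-10 - 75\right)^{2} = 5 \left(-85\right)^{2} = 5 \cdot 7225 = 36125$)
$T{\left(X \right)} = \frac{1}{X}$ ($T{\left(X \right)} = 1 \frac{1}{X} = \frac{1}{X}$)
$- \frac{15337}{m} + \frac{T{\left(116 \right)}}{-45422} = - \frac{15337}{36125} + \frac{1}{116 \left(-45422\right)} = \left(-15337\right) \frac{1}{36125} + \frac{1}{116} \left(- \frac{1}{45422}\right) = - \frac{15337}{36125} - \frac{1}{5268952} = - \frac{80809952949}{190340891000}$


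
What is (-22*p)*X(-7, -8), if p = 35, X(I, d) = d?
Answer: 6160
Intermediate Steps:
(-22*p)*X(-7, -8) = -22*35*(-8) = -770*(-8) = 6160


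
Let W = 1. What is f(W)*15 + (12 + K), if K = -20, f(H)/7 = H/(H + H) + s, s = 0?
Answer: 89/2 ≈ 44.500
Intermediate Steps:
f(H) = 7/2 (f(H) = 7*(H/(H + H) + 0) = 7*(H/((2*H)) + 0) = 7*((1/(2*H))*H + 0) = 7*(½ + 0) = 7*(½) = 7/2)
f(W)*15 + (12 + K) = (7/2)*15 + (12 - 20) = 105/2 - 8 = 89/2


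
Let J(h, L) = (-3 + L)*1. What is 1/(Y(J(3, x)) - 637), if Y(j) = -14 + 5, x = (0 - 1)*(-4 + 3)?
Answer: -1/646 ≈ -0.0015480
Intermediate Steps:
x = 1 (x = -1*(-1) = 1)
J(h, L) = -3 + L
Y(j) = -9
1/(Y(J(3, x)) - 637) = 1/(-9 - 637) = 1/(-646) = -1/646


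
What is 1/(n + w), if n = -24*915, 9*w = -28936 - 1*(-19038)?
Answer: -9/207538 ≈ -4.3366e-5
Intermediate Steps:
w = -9898/9 (w = (-28936 - 1*(-19038))/9 = (-28936 + 19038)/9 = (⅑)*(-9898) = -9898/9 ≈ -1099.8)
n = -21960
1/(n + w) = 1/(-21960 - 9898/9) = 1/(-207538/9) = -9/207538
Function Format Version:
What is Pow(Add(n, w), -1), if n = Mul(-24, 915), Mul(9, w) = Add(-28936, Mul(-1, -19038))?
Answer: Rational(-9, 207538) ≈ -4.3366e-5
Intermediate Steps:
w = Rational(-9898, 9) (w = Mul(Rational(1, 9), Add(-28936, Mul(-1, -19038))) = Mul(Rational(1, 9), Add(-28936, 19038)) = Mul(Rational(1, 9), -9898) = Rational(-9898, 9) ≈ -1099.8)
n = -21960
Pow(Add(n, w), -1) = Pow(Add(-21960, Rational(-9898, 9)), -1) = Pow(Rational(-207538, 9), -1) = Rational(-9, 207538)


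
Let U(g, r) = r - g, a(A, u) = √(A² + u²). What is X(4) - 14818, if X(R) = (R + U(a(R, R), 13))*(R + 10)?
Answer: -14580 - 56*√2 ≈ -14659.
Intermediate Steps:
X(R) = (10 + R)*(13 + R - √2*√(R²)) (X(R) = (R + (13 - √(R² + R²)))*(R + 10) = (R + (13 - √(2*R²)))*(10 + R) = (R + (13 - √2*√(R²)))*(10 + R) = (13 + R - √2*√(R²))*(10 + R) = (10 + R)*(13 + R - √2*√(R²)))
X(4) - 14818 = (130 + 4² + 23*4 - 10*√2*√(4²) - 1*4*√2*√(4²)) - 14818 = (130 + 16 + 92 - 10*√2*√16 - 1*4*√2*√16) - 14818 = (130 + 16 + 92 - 10*√2*4 - 1*4*√2*4) - 14818 = (130 + 16 + 92 - 40*√2 - 16*√2) - 14818 = (238 - 56*√2) - 14818 = -14580 - 56*√2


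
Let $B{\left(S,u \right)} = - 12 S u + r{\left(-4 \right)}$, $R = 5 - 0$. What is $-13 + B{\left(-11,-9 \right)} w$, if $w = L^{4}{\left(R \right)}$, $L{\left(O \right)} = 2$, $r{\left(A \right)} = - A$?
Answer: $-18957$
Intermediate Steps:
$R = 5$ ($R = 5 + 0 = 5$)
$w = 16$ ($w = 2^{4} = 16$)
$B{\left(S,u \right)} = 4 - 12 S u$ ($B{\left(S,u \right)} = - 12 S u - -4 = - 12 S u + 4 = 4 - 12 S u$)
$-13 + B{\left(-11,-9 \right)} w = -13 + \left(4 - \left(-132\right) \left(-9\right)\right) 16 = -13 + \left(4 - 1188\right) 16 = -13 - 18944 = -18957$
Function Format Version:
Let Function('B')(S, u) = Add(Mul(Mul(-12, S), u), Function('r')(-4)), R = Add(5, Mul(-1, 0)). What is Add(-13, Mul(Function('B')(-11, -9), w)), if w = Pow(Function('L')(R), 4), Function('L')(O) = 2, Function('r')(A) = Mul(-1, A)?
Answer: -18957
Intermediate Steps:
R = 5 (R = Add(5, 0) = 5)
w = 16 (w = Pow(2, 4) = 16)
Function('B')(S, u) = Add(4, Mul(-12, S, u)) (Function('B')(S, u) = Add(Mul(Mul(-12, S), u), Mul(-1, -4)) = Add(Mul(-12, S, u), 4) = Add(4, Mul(-12, S, u)))
Add(-13, Mul(Function('B')(-11, -9), w)) = Add(-13, Mul(Add(4, Mul(-12, -11, -9)), 16)) = Add(-13, Mul(Add(4, -1188), 16)) = Add(-13, Mul(-1184, 16)) = Add(-13, -18944) = -18957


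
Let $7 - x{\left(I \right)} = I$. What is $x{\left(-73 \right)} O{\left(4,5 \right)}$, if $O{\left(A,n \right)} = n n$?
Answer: $2000$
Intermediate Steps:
$x{\left(I \right)} = 7 - I$
$O{\left(A,n \right)} = n^{2}$
$x{\left(-73 \right)} O{\left(4,5 \right)} = \left(7 - -73\right) 5^{2} = \left(7 + 73\right) 25 = 80 \cdot 25 = 2000$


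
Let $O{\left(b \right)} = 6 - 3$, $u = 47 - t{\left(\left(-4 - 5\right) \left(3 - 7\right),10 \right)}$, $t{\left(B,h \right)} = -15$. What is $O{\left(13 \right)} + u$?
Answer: $65$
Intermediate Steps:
$u = 62$ ($u = 47 - -15 = 47 + 15 = 62$)
$O{\left(b \right)} = 3$ ($O{\left(b \right)} = 6 - 3 = 3$)
$O{\left(13 \right)} + u = 3 + 62 = 65$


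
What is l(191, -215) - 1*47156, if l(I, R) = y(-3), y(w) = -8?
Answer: -47164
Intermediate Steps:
l(I, R) = -8
l(191, -215) - 1*47156 = -8 - 1*47156 = -8 - 47156 = -47164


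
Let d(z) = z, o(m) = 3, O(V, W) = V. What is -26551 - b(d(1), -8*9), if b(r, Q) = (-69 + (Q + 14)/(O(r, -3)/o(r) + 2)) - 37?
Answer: -184941/7 ≈ -26420.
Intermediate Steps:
b(r, Q) = -106 + (14 + Q)/(2 + r/3) (b(r, Q) = (-69 + (Q + 14)/(r/3 + 2)) - 37 = (-69 + (14 + Q)/(r*(⅓) + 2)) - 37 = (-69 + (14 + Q)/(r/3 + 2)) - 37 = (-69 + (14 + Q)/(2 + r/3)) - 37 = -106 + (14 + Q)/(2 + r/3))
-26551 - b(d(1), -8*9) = -26551 - (-594 - 106*1 + 3*(-8*9))/(6 + 1) = -26551 - (-594 - 106 + 3*(-72))/7 = -26551 - (-594 - 106 - 216)/7 = -26551 - (-916)/7 = -26551 - 1*(-916/7) = -26551 + 916/7 = -184941/7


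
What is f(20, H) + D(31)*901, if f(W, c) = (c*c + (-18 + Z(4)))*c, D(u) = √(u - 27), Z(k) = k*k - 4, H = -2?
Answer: 1806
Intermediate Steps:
Z(k) = -4 + k² (Z(k) = k² - 4 = -4 + k²)
D(u) = √(-27 + u)
f(W, c) = c*(-6 + c²) (f(W, c) = (c*c + (-18 + (-4 + 4²)))*c = (c² + (-18 + (-4 + 16)))*c = (c² + (-18 + 12))*c = (c² - 6)*c = (-6 + c²)*c = c*(-6 + c²))
f(20, H) + D(31)*901 = -2*(-6 + (-2)²) + √(-27 + 31)*901 = -2*(-6 + 4) + √4*901 = -2*(-2) + 2*901 = 4 + 1802 = 1806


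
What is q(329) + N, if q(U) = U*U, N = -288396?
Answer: -180155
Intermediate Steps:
q(U) = U**2
q(329) + N = 329**2 - 288396 = 108241 - 288396 = -180155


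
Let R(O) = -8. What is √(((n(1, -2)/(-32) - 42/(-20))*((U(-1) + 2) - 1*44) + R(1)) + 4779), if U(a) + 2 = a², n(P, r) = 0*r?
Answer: √468070/10 ≈ 68.416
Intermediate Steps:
n(P, r) = 0
U(a) = -2 + a²
√(((n(1, -2)/(-32) - 42/(-20))*((U(-1) + 2) - 1*44) + R(1)) + 4779) = √(((0/(-32) - 42/(-20))*(((-2 + (-1)²) + 2) - 1*44) - 8) + 4779) = √(((0*(-1/32) - 42*(-1/20))*(((-2 + 1) + 2) - 44) - 8) + 4779) = √(((0 + 21/10)*((-1 + 2) - 44) - 8) + 4779) = √((21*(1 - 44)/10 - 8) + 4779) = √(((21/10)*(-43) - 8) + 4779) = √((-903/10 - 8) + 4779) = √(-983/10 + 4779) = √(46807/10) = √468070/10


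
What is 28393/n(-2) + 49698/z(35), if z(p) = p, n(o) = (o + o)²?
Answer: 1788923/560 ≈ 3194.5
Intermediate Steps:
n(o) = 4*o² (n(o) = (2*o)² = 4*o²)
28393/n(-2) + 49698/z(35) = 28393/((4*(-2)²)) + 49698/35 = 28393/((4*4)) + 49698*(1/35) = 28393/16 + 49698/35 = 1788923/560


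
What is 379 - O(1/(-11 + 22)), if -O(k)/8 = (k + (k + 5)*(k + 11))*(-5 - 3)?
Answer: -392093/121 ≈ -3240.4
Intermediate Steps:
O(k) = 64*k + 64*(5 + k)*(11 + k) (O(k) = -8*(k + (k + 5)*(k + 11))*(-5 - 3) = -8*(k + (5 + k)*(11 + k))*(-8) = -8*(-8*k - 8*(5 + k)*(11 + k)) = 64*k + 64*(5 + k)*(11 + k))
379 - O(1/(-11 + 22)) = 379 - (3520 + 64*(1/(-11 + 22))² + 1088/(-11 + 22)) = 379 - (3520 + 64*(1/11)² + 1088/11) = 379 - (3520 + 64*(1/11)² + 1088*(1/11)) = 379 - (3520 + 64*(1/121) + 1088/11) = 379 - (3520 + 64/121 + 1088/11) = 379 - 1*437952/121 = 379 - 437952/121 = -392093/121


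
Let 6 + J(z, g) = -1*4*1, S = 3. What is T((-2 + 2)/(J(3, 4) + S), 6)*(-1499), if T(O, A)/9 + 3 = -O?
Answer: 40473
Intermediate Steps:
J(z, g) = -10 (J(z, g) = -6 - 1*4*1 = -6 - 4*1 = -6 - 4 = -10)
T(O, A) = -27 - 9*O (T(O, A) = -27 + 9*(-O) = -27 - 9*O)
T((-2 + 2)/(J(3, 4) + S), 6)*(-1499) = (-27 - 9*(-2 + 2)/(-10 + 3))*(-1499) = (-27 - 0/(-7))*(-1499) = (-27 - 0*(-1)/7)*(-1499) = (-27 - 9*0)*(-1499) = (-27 + 0)*(-1499) = -27*(-1499) = 40473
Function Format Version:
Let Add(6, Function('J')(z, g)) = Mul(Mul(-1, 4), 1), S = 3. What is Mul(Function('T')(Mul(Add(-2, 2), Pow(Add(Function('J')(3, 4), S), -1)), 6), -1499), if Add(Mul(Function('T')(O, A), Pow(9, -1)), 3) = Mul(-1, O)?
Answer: 40473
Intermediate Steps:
Function('J')(z, g) = -10 (Function('J')(z, g) = Add(-6, Mul(Mul(-1, 4), 1)) = Add(-6, Mul(-4, 1)) = Add(-6, -4) = -10)
Function('T')(O, A) = Add(-27, Mul(-9, O)) (Function('T')(O, A) = Add(-27, Mul(9, Mul(-1, O))) = Add(-27, Mul(-9, O)))
Mul(Function('T')(Mul(Add(-2, 2), Pow(Add(Function('J')(3, 4), S), -1)), 6), -1499) = Mul(Add(-27, Mul(-9, Mul(Add(-2, 2), Pow(Add(-10, 3), -1)))), -1499) = Mul(Add(-27, Mul(-9, Mul(0, Pow(-7, -1)))), -1499) = Mul(Add(-27, Mul(-9, Mul(0, Rational(-1, 7)))), -1499) = Mul(Add(-27, Mul(-9, 0)), -1499) = Mul(Add(-27, 0), -1499) = Mul(-27, -1499) = 40473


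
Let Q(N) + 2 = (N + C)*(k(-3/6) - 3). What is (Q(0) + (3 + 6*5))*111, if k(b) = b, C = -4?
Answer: 4995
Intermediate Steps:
Q(N) = 12 - 7*N/2 (Q(N) = -2 + (N - 4)*(-3/6 - 3) = -2 + (-4 + N)*(-3*⅙ - 3) = -2 + (-4 + N)*(-½ - 3) = -2 + (-4 + N)*(-7/2) = -2 + (14 - 7*N/2) = 12 - 7*N/2)
(Q(0) + (3 + 6*5))*111 = ((12 - 7/2*0) + (3 + 6*5))*111 = ((12 + 0) + (3 + 30))*111 = (12 + 33)*111 = 45*111 = 4995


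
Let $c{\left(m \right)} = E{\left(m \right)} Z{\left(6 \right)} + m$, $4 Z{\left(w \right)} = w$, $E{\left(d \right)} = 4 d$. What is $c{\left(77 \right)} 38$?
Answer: $20482$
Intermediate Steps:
$Z{\left(w \right)} = \frac{w}{4}$
$c{\left(m \right)} = 7 m$ ($c{\left(m \right)} = 4 m \frac{1}{4} \cdot 6 + m = 4 m \frac{3}{2} + m = 6 m + m = 7 m$)
$c{\left(77 \right)} 38 = 7 \cdot 77 \cdot 38 = 539 \cdot 38 = 20482$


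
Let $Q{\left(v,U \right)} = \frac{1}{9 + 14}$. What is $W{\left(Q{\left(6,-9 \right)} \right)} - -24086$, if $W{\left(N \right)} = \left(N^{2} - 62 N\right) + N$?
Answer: $\frac{12740092}{529} \approx 24083.0$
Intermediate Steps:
$Q{\left(v,U \right)} = \frac{1}{23}$
$W{\left(N \right)} = N^{2} - 61 N$
$W{\left(Q{\left(6,-9 \right)} \right)} - -24086 = \frac{-61 + \frac{1}{23}}{23} - -24086 = \frac{1}{23} \left(- \frac{1402}{23}\right) + 24086 = - \frac{1402}{529} + 24086 = \frac{12740092}{529}$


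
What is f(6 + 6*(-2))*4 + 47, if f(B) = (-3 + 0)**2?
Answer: 83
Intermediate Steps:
f(B) = 9 (f(B) = (-3)**2 = 9)
f(6 + 6*(-2))*4 + 47 = 9*4 + 47 = 36 + 47 = 83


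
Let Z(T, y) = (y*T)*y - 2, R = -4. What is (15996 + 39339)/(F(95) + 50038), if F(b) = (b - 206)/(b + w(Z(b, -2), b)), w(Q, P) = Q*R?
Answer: 4612335/4170821 ≈ 1.1059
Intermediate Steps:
Z(T, y) = -2 + T*y² (Z(T, y) = (T*y)*y - 2 = T*y² - 2 = -2 + T*y²)
w(Q, P) = -4*Q (w(Q, P) = Q*(-4) = -4*Q)
F(b) = (-206 + b)/(8 - 15*b) (F(b) = (b - 206)/(b - 4*(-2 + b*(-2)²)) = (-206 + b)/(b - 4*(-2 + b*4)) = (-206 + b)/(b - 4*(-2 + 4*b)) = (-206 + b)/(b + (8 - 16*b)) = (-206 + b)/(8 - 15*b))
(15996 + 39339)/(F(95) + 50038) = (15996 + 39339)/((-206 + 95)/(8 - 15*95) + 50038) = 55335/(-111/(8 - 1425) + 50038) = 55335/(-111/(-1417) + 50038) = 55335/(-1/1417*(-111) + 50038) = 55335/(111/1417 + 50038) = 55335/(70903957/1417) = 55335*(1417/70903957) = 4612335/4170821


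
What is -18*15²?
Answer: -4050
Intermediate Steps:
-18*15² = -18*225 = -4050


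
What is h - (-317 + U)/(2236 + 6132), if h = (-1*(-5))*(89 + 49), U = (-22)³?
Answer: 5784885/8368 ≈ 691.31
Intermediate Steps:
U = -10648
h = 690 (h = 5*138 = 690)
h - (-317 + U)/(2236 + 6132) = 690 - (-317 - 10648)/(2236 + 6132) = 690 - (-10965)/8368 = 690 - 1*(-10965/8368) = 690 + 10965/8368 = 5784885/8368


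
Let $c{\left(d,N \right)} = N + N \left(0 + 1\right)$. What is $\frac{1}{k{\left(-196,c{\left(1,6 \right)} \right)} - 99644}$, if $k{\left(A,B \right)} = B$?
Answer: $- \frac{1}{99632} \approx -1.0037 \cdot 10^{-5}$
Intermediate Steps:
$c{\left(d,N \right)} = 2 N$ ($c{\left(d,N \right)} = N + N 1 = N + N = 2 N$)
$\frac{1}{k{\left(-196,c{\left(1,6 \right)} \right)} - 99644} = \frac{1}{2 \cdot 6 - 99644} = \frac{1}{12 - 99644} = \frac{1}{-99632} = - \frac{1}{99632}$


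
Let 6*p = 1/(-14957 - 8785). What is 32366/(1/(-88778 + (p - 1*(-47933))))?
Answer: -94160007761203/71226 ≈ -1.3220e+9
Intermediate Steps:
p = -1/142452 (p = 1/(6*(-14957 - 8785)) = (⅙)/(-23742) = (⅙)*(-1/23742) = -1/142452 ≈ -7.0199e-6)
32366/(1/(-88778 + (p - 1*(-47933)))) = 32366/(1/(-88778 + (-1/142452 - 1*(-47933)))) = 32366/(1/(-88778 + (-1/142452 + 47933))) = 32366/(1/(-88778 + 6828151715/142452)) = 32366/(1/(-5818451941/142452)) = 32366/(-142452/5818451941) = 32366*(-5818451941/142452) = -94160007761203/71226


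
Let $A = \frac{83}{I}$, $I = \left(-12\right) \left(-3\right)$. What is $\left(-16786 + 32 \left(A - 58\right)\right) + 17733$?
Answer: $- \frac{7517}{9} \approx -835.22$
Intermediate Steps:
$I = 36$
$A = \frac{83}{36} \approx 2.3056$
$\left(-16786 + 32 \left(A - 58\right)\right) + 17733 = \left(-16786 + 32 \left(\frac{83}{36} - 58\right)\right) + 17733 = \left(-16786 + 32 \left(- \frac{2005}{36}\right)\right) + 17733 = \left(-16786 - \frac{16040}{9}\right) + 17733 = - \frac{167114}{9} + 17733 = - \frac{7517}{9}$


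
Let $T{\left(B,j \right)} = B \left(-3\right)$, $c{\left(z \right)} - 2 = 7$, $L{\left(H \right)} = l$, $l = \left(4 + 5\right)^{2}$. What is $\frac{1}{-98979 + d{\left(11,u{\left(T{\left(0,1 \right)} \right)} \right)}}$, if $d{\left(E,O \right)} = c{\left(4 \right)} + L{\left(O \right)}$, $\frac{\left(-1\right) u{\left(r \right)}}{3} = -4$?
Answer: $- \frac{1}{98889} \approx -1.0112 \cdot 10^{-5}$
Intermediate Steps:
$l = 81$ ($l = 9^{2} = 81$)
$L{\left(H \right)} = 81$
$c{\left(z \right)} = 9$ ($c{\left(z \right)} = 2 + 7 = 9$)
$T{\left(B,j \right)} = - 3 B$
$u{\left(r \right)} = 12$ ($u{\left(r \right)} = \left(-3\right) \left(-4\right) = 12$)
$d{\left(E,O \right)} = 90$ ($d{\left(E,O \right)} = 9 + 81 = 90$)
$\frac{1}{-98979 + d{\left(11,u{\left(T{\left(0,1 \right)} \right)} \right)}} = \frac{1}{-98979 + 90} = \frac{1}{-98889} = - \frac{1}{98889}$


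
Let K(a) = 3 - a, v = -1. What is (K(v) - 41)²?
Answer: 1369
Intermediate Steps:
(K(v) - 41)² = ((3 - 1*(-1)) - 41)² = ((3 + 1) - 41)² = (4 - 41)² = (-37)² = 1369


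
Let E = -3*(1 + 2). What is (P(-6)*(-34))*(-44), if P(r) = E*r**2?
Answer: -484704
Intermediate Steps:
E = -9 (E = -3*3 = -9)
P(r) = -9*r**2
(P(-6)*(-34))*(-44) = (-9*(-6)**2*(-34))*(-44) = (-9*36*(-34))*(-44) = -324*(-34)*(-44) = 11016*(-44) = -484704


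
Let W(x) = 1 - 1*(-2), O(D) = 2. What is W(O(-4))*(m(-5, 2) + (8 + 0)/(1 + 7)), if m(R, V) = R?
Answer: -12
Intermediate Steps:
W(x) = 3 (W(x) = 1 + 2 = 3)
W(O(-4))*(m(-5, 2) + (8 + 0)/(1 + 7)) = 3*(-5 + (8 + 0)/(1 + 7)) = 3*(-5 + 8/8) = 3*(-5 + 8*(1/8)) = 3*(-5 + 1) = 3*(-4) = -12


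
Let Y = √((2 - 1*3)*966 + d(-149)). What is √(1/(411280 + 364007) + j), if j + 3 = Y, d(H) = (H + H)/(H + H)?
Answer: √(-200356557980 + 66785548041*I*√965)/258429 ≈ 3.7556 + 4.1358*I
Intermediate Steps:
d(H) = 1 (d(H) = (2*H)/((2*H)) = (2*H)*(1/(2*H)) = 1)
Y = I*√965 (Y = √((2 - 1*3)*966 + 1) = √((2 - 3)*966 + 1) = √(-1*966 + 1) = √(-966 + 1) = √(-965) = I*√965 ≈ 31.064*I)
j = -3 + I*√965 ≈ -3.0 + 31.064*I
√(1/(411280 + 364007) + j) = √(1/(411280 + 364007) + (-3 + I*√965)) = √(1/775287 + (-3 + I*√965)) = √(-2325860/775287 + I*√965)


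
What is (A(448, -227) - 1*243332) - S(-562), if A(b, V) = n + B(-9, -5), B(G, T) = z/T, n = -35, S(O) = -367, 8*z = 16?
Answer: -1215002/5 ≈ -2.4300e+5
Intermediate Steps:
z = 2 (z = (⅛)*16 = 2)
B(G, T) = 2/T
A(b, V) = -177/5 (A(b, V) = -35 + 2/(-5) = -35 + 2*(-⅕) = -35 - ⅖ = -177/5)
(A(448, -227) - 1*243332) - S(-562) = (-177/5 - 1*243332) - 1*(-367) = (-177/5 - 243332) + 367 = -1216837/5 + 367 = -1215002/5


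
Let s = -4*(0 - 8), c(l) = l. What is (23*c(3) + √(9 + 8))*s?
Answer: 2208 + 32*√17 ≈ 2339.9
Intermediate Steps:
s = 32 (s = -4*(-8) = 32)
(23*c(3) + √(9 + 8))*s = (23*3 + √(9 + 8))*32 = (69 + √17)*32 = 2208 + 32*√17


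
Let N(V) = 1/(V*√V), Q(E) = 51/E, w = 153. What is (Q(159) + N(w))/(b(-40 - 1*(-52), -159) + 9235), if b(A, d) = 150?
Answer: 17/497405 + √17/73231155 ≈ 3.4234e-5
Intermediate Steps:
N(V) = V^(-3/2) (N(V) = 1/(V^(3/2)) = V^(-3/2))
(Q(159) + N(w))/(b(-40 - 1*(-52), -159) + 9235) = (51/159 + 153^(-3/2))/(150 + 9235) = (51*(1/159) + √17/7803)/9385 = (17/53 + √17/7803)*(1/9385) = 17/497405 + √17/73231155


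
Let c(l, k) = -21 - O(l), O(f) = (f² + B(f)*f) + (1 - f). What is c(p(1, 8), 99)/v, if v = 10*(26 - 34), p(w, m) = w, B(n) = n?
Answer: 23/80 ≈ 0.28750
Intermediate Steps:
O(f) = 1 - f + 2*f² (O(f) = (f² + f*f) + (1 - f) = (f² + f²) + (1 - f) = 2*f² + (1 - f) = 1 - f + 2*f²)
c(l, k) = -22 + l - 2*l² (c(l, k) = -21 - (1 - l + 2*l²) = -21 + (-1 + l - 2*l²) = -22 + l - 2*l²)
v = -80 (v = 10*(-8) = -80)
c(p(1, 8), 99)/v = (-22 + 1 - 2*1²)/(-80) = (-22 + 1 - 2*1)*(-1/80) = (-22 + 1 - 2)*(-1/80) = -23*(-1/80) = 23/80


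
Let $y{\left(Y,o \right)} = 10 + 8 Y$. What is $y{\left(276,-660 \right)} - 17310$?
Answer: $-15092$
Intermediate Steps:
$y{\left(276,-660 \right)} - 17310 = \left(10 + 8 \cdot 276\right) - 17310 = \left(10 + 2208\right) - 17310 = 2218 - 17310 = -15092$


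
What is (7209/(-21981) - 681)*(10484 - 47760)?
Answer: 186085146840/7327 ≈ 2.5397e+7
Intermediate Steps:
(7209/(-21981) - 681)*(10484 - 47760) = (7209*(-1/21981) - 681)*(-37276) = (-2403/7327 - 681)*(-37276) = -4992090/7327*(-37276) = 186085146840/7327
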